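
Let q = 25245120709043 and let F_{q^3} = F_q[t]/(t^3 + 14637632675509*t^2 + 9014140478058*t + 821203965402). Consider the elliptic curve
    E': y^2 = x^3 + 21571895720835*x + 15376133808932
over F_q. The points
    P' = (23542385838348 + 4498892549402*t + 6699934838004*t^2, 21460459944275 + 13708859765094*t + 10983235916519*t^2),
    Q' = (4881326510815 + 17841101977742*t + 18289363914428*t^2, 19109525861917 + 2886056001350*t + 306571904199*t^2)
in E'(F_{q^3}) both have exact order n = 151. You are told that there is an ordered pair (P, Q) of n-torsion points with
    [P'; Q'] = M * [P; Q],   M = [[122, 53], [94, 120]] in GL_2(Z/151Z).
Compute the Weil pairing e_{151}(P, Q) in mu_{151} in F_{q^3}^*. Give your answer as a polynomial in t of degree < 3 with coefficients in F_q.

Under M = [[122,53],[94,120]] in GL_2(Z/151), e_{151}(P',Q') = e_{151}(P,Q)^(122*120-53*94 mod 151).
det(M) mod 151 = 145; its inverse in (Z/151)^* is 25 (check: 145*25 mod 151 = 1).
Run Miller on y^2=x^3+21571895720835*x+15376133808932 over F_{25245120709043}: ladder 10010111 (8 bits); e = f_P(D_Q)/f_Q(D_P).
Miller gives e_{151}(P',Q') = 1404598189281 + 21320375125287*t + 20200229749798*t^2 in F_{25245120709043^3}.
Hence e(P,Q) = 7946049468852 + 5487243292970*t + 24969433596643*t^2 in F_{25245120709043^3}^*.

7946049468852 + 5487243292970*t + 24969433596643*t^2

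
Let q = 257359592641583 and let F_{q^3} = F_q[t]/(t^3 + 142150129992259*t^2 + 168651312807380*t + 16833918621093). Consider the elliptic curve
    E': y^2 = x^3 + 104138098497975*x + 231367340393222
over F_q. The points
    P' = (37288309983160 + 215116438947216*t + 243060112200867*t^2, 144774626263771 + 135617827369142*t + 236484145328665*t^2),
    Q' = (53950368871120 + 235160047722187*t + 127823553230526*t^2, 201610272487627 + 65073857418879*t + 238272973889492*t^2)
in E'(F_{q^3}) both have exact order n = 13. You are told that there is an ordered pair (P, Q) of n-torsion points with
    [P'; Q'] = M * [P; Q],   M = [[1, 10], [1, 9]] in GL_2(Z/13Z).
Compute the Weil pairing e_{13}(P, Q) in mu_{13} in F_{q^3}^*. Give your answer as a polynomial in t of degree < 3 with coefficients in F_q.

213084198637368 + 62888032434120*t + 3176285753693*t^2

e_{13}(aP+bQ,cP+dQ) = e_{13}(P,Q)^(ad-bc); with (a,b,c,d)=(1,10,1,9) this gives the det-13 law.
det(M) mod 13 = 12; its inverse in (Z/13)^* is 12 (check: 12*12 mod 13 = 1).
Build f_{13,P'} and f_{13,Q'} via the 4-bit ladder of 13=1101_2; evaluate at shifted divisors; quotient in F_{257359592641583^3}.
The quotient is 175236351211674 + 238155142359821*t + 101270746792651*t^2.
Thus e_{13}(P,Q) = 213084198637368 + 62888032434120*t + 3176285753693*t^2.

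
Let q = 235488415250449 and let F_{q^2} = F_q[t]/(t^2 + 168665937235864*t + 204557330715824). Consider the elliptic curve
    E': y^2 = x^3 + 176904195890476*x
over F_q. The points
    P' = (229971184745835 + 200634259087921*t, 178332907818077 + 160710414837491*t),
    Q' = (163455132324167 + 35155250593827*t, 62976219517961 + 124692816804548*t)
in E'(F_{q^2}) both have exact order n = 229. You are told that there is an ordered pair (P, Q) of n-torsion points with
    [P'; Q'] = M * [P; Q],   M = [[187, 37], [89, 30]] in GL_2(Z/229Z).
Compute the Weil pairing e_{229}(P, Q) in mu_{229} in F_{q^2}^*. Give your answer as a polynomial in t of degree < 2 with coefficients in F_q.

The 229-Weil pairing on E[229] over F_{235488415250449} is alternating-bilinear: e_{229}(P',Q') = e_{229}(P,Q)^det(M).
So e_{229}(P,Q) = e_{229}(P',Q')^{17}, since 27*17 = 1 mod 229.
Build f_{229,P'} and f_{229,Q'} via the 8-bit ladder of 229=11100101_2; evaluate at shifted divisors; quotient in F_{235488415250449^2}.
So e_{229}(P',Q') = 96229272060222 + 135480891041884*t.
Finally e_{229}(P,Q) = 199257551086892 + 79513129947392*t.

199257551086892 + 79513129947392*t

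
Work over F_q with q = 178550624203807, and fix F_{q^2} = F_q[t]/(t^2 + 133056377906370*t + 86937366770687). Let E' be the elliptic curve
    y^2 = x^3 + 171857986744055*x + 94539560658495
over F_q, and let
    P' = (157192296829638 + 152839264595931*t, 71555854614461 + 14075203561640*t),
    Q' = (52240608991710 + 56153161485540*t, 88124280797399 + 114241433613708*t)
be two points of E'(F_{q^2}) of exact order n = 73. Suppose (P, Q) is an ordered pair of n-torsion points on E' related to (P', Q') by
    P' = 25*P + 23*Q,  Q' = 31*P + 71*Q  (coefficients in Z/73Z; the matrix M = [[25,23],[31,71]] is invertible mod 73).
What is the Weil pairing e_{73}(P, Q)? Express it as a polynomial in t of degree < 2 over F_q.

Alternating bilinearity on E[73] (values in mu_{73} in F_{178550624203807^2}) gives e(P',Q') = e(P,Q)^det(M).
25*71 - 23*31 = 1062; reduced mod 73: det = 40, inverse 42.
7-bit Miller (1001001) on E'/F_{178550624203807} with a'=171857986744055, b'=94539560658495: accumulate tangent/chord ratios at Q'+S and P'+S'.
So e_{73}(P',Q') = 43111738600300 + 162053421300827*t.
Finally e_{73}(P,Q) = 170466600414981 + 89419211072414*t.

170466600414981 + 89419211072414*t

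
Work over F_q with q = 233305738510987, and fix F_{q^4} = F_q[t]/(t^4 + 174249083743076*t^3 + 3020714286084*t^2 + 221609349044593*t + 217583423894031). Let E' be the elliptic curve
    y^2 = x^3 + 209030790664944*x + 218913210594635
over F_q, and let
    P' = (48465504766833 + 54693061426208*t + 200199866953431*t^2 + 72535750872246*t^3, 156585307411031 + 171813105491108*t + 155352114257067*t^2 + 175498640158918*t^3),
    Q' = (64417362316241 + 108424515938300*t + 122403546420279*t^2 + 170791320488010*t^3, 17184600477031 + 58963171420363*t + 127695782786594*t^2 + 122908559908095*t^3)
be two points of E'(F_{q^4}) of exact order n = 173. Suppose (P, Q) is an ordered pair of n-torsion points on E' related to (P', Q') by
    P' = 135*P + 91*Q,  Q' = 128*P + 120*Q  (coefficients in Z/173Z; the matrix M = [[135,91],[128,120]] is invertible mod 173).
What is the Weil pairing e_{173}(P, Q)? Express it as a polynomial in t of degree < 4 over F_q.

140875927773763 + 67671993245929*t + 222599471511448*t^2 + 101503763313634*t^3

e_{173}(aP+bQ,cP+dQ) = e_{173}(P,Q)^(ad-bc); with (a,b,c,d)=(135,91,128,120) this gives the det-173 law.
Inverting 54 mod 173: 157. Thus e_{173}(P,Q) = e(P',Q')^{157}.
8-bit Miller (10101101) on E'/F_{233305738510987} with a'=209030790664944, b'=218913210594635: accumulate tangent/chord ratios at Q'+S and P'+S'.
e_{173}(P',Q') = 86599696741318 + 131635275790653*t + 40311475730291*t^2 + 184840368959321*t^3.
Hence e(P,Q) = 140875927773763 + 67671993245929*t + 222599471511448*t^2 + 101503763313634*t^3 in F_{233305738510987^4}^*.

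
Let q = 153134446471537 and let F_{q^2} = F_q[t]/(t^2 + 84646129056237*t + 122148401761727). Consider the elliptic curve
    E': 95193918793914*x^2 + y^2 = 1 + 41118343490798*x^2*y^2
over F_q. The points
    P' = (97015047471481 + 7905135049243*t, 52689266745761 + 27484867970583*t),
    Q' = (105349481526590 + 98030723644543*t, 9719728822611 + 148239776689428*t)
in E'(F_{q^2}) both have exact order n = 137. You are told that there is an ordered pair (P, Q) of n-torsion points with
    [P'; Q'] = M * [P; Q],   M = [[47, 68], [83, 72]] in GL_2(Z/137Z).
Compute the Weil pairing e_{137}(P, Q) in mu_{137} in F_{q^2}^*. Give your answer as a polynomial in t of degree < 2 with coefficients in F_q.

The 137-Weil pairing on E[137] over F_{153134446471537} is alternating-bilinear: e_{137}(P',Q') = e_{137}(P,Q)^det(M).
Inverting 69 mod 137: 2. Thus e_{137}(P,Q) = e(P',Q')^{2}.
Map (x,y)_Ed via u=(1+y)/(1-y), v=(1+y)/((1-y)x) to Montgomery A=61836027435760,B=49464228526565; then to (a',b')=(142143543253123,76411970896370).
8-bit Miller (10001001) on E'/F_{153134446471537} with a'=142143543253123, b'=76411970896370: accumulate tangent/chord ratios at Q'+S and P'+S'.
f_P(D_Q)/f_Q(D_P) = 28487573696405 + 107893571367928*t.
Raise to 2: e(P,Q) = 121650206036536 + 68763763391888*t in mu_{137}.

121650206036536 + 68763763391888*t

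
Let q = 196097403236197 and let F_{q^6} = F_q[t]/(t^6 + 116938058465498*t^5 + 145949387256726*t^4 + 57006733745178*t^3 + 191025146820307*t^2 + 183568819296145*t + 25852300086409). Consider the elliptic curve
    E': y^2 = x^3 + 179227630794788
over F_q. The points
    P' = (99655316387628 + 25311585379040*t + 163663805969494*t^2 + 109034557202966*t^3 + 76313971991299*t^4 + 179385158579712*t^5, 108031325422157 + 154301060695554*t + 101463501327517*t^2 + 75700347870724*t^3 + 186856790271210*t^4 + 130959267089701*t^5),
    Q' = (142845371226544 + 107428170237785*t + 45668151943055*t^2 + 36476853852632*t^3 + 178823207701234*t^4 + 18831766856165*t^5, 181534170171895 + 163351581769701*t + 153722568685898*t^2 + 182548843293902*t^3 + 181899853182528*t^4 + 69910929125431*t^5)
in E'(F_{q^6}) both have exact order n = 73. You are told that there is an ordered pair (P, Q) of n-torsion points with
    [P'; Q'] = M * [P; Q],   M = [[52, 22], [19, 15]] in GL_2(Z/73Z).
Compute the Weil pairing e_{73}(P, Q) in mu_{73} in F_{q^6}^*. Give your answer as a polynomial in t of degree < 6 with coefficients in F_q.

97716489898247 + 118644787869214*t + 29059246312039*t^2 + 8606441772493*t^3 + 36723250037273*t^4 + 139776884467588*t^5

e_{73}(aP+bQ,cP+dQ) = e_{73}(P,Q)^(ad-bc); with (a,b,c,d)=(52,22,19,15) this gives the det-73 law.
det(M) mod 73 = 70; its inverse in (Z/73)^* is 24 (check: 70*24 mod 73 = 1).
Double-and-add over 1001001: 7-1 doublings, 3-1 additions; each step l_{T,T}/v_{2T} or l_{T,P'}/v at Q'+S for random S.
Miller gives e_{73}(P',Q') = 124831213753199 + 96435005851435*t + 34543447773455*t^2 + 105293102345361*t^3 + 107870920274192*t^4 + 110685556792280*t^5 in F_{196097403236197^6}.
e_{73}(P,Q) = (124831213753199 + 96435005851435*t + 34543447773455*t^2 + 105293102345361*t^3 + 107870920274192*t^4 + 110685556792280*t^5)^{24} = 97716489898247 + 118644787869214*t + 29059246312039*t^2 + 8606441772493*t^3 + 36723250037273*t^4 + 139776884467588*t^5.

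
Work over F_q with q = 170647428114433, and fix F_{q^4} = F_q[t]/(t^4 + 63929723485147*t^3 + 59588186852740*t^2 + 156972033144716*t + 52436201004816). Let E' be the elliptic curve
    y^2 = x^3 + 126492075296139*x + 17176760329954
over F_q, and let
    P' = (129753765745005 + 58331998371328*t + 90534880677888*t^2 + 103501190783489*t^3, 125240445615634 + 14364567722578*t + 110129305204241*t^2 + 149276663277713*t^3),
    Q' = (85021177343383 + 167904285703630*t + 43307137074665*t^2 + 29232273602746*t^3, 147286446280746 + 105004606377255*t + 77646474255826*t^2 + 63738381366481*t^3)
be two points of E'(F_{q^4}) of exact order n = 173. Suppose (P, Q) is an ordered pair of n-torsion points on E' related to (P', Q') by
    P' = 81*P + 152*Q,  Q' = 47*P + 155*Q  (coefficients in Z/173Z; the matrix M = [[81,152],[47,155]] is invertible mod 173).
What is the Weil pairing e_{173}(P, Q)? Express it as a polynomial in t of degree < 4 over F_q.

e_{173}(aP+bQ,cP+dQ) = e_{173}(P,Q)^(ad-bc); with (a,b,c,d)=(81,152,47,155) this gives the det-173 law.
81*155 - 152*47 = 5411; reduced mod 173: det = 48, inverse 155.
Build f_{173,P'} and f_{173,Q'} via the 8-bit ladder of 173=10101101_2; evaluate at shifted divisors; quotient in F_{170647428114433^4}.
The quotient is 63096281165659 + 135793281799495*t + 85449729244762*t^2 + 114621568280758*t^3.
(63096281165659 + 135793281799495*t + 85449729244762*t^2 + 114621568280758*t^3)^{155} mod (170647428114433,f) = 37719023189687 + 9865003718432*t + 126228643723640*t^2 + 137897876676735*t^3.

37719023189687 + 9865003718432*t + 126228643723640*t^2 + 137897876676735*t^3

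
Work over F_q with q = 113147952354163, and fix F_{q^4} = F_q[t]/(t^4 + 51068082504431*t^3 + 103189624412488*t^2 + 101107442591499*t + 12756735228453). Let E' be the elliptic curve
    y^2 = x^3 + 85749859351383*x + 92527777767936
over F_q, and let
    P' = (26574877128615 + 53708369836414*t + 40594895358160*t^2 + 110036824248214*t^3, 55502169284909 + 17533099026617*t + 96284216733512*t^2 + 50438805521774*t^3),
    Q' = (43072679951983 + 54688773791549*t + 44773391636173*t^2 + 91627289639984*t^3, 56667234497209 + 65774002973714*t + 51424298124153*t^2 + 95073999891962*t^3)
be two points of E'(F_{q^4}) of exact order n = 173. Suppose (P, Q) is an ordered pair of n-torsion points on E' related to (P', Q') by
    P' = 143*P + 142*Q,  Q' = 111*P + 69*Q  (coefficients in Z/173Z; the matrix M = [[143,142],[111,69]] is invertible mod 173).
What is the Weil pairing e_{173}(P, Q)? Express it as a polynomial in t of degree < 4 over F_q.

The 173-Weil pairing on E[173] over F_{113147952354163} is alternating-bilinear: e_{173}(P',Q') = e_{173}(P,Q)^det(M).
143*69 - 142*111 = -5895; reduced mod 173: det = 160, inverse 133.
Build f_{173,P'} and f_{173,Q'} via the 8-bit ladder of 173=10101101_2; evaluate at shifted divisors; quotient in F_{113147952354163^4}.
e_{173}(P',Q') = 89577727823361 + 60416635148280*t + 27035098424763*t^2 + 52317917037081*t^3.
Thus e_{173}(P,Q) = 36770366260988 + 97654716026000*t + 3210013089431*t^2 + 110318404395186*t^3.

36770366260988 + 97654716026000*t + 3210013089431*t^2 + 110318404395186*t^3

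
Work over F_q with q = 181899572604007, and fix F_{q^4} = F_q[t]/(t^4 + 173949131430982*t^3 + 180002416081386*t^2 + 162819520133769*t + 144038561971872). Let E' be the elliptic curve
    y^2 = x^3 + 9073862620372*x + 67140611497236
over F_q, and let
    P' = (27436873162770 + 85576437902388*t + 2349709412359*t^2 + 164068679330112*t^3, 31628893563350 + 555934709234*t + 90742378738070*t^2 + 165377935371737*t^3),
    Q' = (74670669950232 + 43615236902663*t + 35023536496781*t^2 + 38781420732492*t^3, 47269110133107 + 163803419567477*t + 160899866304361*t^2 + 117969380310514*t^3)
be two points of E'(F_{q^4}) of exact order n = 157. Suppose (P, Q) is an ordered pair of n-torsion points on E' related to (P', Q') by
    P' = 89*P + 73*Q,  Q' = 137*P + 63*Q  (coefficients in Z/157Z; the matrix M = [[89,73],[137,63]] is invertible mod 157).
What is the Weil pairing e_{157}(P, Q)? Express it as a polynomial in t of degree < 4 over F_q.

e_{157} is bilinear + alternating on E[157], so e_{157}(89*P + 73*Q, 137*P + 63*Q) = e_{157}(P,Q)^(89*63-73*137).
89*63 - 73*137 = -4394; reduced mod 157: det = 2, inverse 79.
Miller loop for e_{157} over F_{181899572604007^4}: bits of 157 = 10011101; 7 double steps + 4 add steps, l/v at each.
The quotient is 31365693850133 + 16247161818300*t + 10705562200597*t^2 + 4376546092225*t^3.
Raise to 79: e(P,Q) = 114577957218146 + 72129770920374*t + 54673428791943*t^2 + 105594710980128*t^3 in mu_{157}.

114577957218146 + 72129770920374*t + 54673428791943*t^2 + 105594710980128*t^3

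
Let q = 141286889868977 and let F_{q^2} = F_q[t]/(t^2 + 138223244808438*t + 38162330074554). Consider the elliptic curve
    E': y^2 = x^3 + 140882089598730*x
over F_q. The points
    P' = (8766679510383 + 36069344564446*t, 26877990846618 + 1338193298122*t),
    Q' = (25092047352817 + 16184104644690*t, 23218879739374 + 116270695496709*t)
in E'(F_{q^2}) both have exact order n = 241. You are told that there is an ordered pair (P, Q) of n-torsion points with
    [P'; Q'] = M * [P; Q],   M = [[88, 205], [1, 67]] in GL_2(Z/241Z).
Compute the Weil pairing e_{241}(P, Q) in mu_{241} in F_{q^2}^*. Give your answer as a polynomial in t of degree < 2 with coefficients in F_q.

121284850458781 + 22731927159408*t

e_{241}(aP+bQ,cP+dQ) = e_{241}(P,Q)^(ad-bc); with (a,b,c,d)=(88,205,1,67) this gives the det-241 law.
Hence e(P,Q) = e(P',Q')^{57} where 57 = 148^{-1} mod 241.
n = 241 = (11110001)_2 (8 bits, wt 5); accumulate f_{241,P'}(Q'+S)/f_{241,P'}(S) along the 7-step ladder.
So e_{241}(P',Q') = 844493158076 + 70294181627991*t.
Finally e_{241}(P,Q) = 121284850458781 + 22731927159408*t.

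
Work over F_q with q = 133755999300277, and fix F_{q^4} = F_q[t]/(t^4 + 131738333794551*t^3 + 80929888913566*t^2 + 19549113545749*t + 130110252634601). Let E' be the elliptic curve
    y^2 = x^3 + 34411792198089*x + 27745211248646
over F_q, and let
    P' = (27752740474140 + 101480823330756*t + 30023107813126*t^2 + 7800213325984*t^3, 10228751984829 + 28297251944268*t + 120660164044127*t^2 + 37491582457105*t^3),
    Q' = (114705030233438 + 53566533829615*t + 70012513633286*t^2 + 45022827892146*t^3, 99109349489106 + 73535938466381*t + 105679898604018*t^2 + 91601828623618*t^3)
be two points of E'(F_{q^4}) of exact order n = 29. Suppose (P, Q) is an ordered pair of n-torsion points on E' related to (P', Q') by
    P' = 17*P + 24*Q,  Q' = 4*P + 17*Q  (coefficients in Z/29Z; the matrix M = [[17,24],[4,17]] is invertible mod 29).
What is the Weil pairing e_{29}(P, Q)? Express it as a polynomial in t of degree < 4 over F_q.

131803269874167 + 21458555604093*t + 117713267936917*t^2 + 98288391258699*t^3

Under M = [[17,24],[4,17]] in GL_2(Z/29), e_{29}(P',Q') = e_{29}(P,Q)^(17*17-24*4 mod 29).
So e_{29}(P,Q) = e_{29}(P',Q')^{26}, since 19*26 = 1 mod 29.
n = 29 = (11101)_2 (5 bits, wt 4); accumulate f_{29,P'}(Q'+S)/f_{29,P'}(S) along the 4-step ladder.
Result: e(P',Q') = 87181889094601 + 105898632904313*t + 129657621618841*t^2 + 61337008335702*t^3.
Raise to 26: e(P,Q) = 131803269874167 + 21458555604093*t + 117713267936917*t^2 + 98288391258699*t^3 in mu_{29}.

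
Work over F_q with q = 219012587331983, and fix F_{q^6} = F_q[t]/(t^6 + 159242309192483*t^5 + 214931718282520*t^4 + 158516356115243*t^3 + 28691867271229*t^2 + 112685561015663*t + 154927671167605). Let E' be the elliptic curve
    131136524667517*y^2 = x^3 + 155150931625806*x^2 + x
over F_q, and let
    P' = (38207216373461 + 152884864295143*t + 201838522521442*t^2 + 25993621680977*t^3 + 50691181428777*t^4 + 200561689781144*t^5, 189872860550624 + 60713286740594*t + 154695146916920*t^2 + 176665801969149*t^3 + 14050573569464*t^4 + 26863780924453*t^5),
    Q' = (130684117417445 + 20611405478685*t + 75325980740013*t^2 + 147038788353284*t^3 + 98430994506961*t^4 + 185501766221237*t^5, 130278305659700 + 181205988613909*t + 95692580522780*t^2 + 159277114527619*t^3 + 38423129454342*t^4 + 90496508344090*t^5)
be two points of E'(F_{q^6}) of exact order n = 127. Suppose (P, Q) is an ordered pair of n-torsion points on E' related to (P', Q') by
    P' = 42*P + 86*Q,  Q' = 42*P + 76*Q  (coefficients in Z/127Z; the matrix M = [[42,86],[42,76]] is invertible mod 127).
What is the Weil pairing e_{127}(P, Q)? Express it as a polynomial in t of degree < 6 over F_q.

29360022189425 + 102599966207492*t + 105951005219089*t^2 + 159193034092668*t^3 + 58429400097480*t^4 + 147539512332069*t^5

e_{127} is bilinear + alternating on E[127], so e_{127}(42*P + 86*Q, 42*P + 76*Q) = e_{127}(P,Q)^(42*76-86*42).
det M = 42*76 - 86*42 = -420 = 88 (mod 127); 88^{-1} = 13 (mod 127).
Undo Montgomery via alpha=174866270064145, beta=18375981399297: (a',b')=(28286732750156,75901802246620) over F_{219012587331983}.
n = 127 = (1111111)_2 (7 bits, wt 7); accumulate f_{127,P'}(Q'+S)/f_{127,P'}(S) along the 6-step ladder.
e_{127}(P',Q') = 133489461214522 + 136367636253931*t + 177009888440576*t^2 + 165162846566770*t^3 + 36097724499155*t^4 + 138354220977346*t^5.
(133489461214522 + 136367636253931*t + 177009888440576*t^2 + 165162846566770*t^3 + 36097724499155*t^4 + 138354220977346*t^5)^{13} mod (219012587331983,f) = 29360022189425 + 102599966207492*t + 105951005219089*t^2 + 159193034092668*t^3 + 58429400097480*t^4 + 147539512332069*t^5.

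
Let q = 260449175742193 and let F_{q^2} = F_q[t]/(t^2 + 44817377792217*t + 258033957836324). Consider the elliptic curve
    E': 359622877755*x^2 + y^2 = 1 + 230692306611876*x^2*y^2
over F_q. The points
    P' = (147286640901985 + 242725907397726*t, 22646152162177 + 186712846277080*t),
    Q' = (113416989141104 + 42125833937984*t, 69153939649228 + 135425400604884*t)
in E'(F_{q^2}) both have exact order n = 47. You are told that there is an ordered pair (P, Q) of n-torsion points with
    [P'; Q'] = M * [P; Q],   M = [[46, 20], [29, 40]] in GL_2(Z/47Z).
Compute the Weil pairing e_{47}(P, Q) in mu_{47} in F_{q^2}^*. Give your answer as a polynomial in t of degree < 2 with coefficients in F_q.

Since e_{47}(P,P)=e_{47}(Q,Q)=1 and e_{47}(Q,P)=e_{47}(P,Q)^{-1}, expanding e_{47}(46*P + 20*Q,29*P + 40*Q) leaves e(P,Q)^det(M).
det(M) mod 47 = 38; its inverse in (Z/47)^* is 26 (check: 38*26 mod 47 = 1).
Edwards a_E,d_E -> Montgomery A=34332035396037,B=25246177396370 -> Weierstrass 73715107492277,21816285650258 via alpha=168733242786035,beta=7529123002018.
n = 47 = (101111)_2 (6 bits, wt 5); accumulate f_{47,P'}(Q'+S)/f_{47,P'}(S) along the 5-step ladder.
Result: e(P',Q') = 207478363314296 + 60181070557506*t.
Hence e(P,Q) = 201296263941803 + 12259836949612*t in F_{260449175742193^2}^*.

201296263941803 + 12259836949612*t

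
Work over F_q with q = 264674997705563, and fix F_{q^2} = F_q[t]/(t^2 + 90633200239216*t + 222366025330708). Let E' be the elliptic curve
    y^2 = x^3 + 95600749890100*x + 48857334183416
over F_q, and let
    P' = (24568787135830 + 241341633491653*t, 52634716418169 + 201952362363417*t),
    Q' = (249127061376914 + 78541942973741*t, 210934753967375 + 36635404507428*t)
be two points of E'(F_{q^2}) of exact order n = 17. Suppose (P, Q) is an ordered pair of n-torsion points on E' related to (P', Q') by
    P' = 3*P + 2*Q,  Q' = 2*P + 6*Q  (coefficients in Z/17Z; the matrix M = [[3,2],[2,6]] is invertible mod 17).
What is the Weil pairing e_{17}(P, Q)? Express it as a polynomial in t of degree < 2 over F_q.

e_{17} is bilinear + alternating on E[17], so e_{17}(3*P + 2*Q, 2*P + 6*Q) = e_{17}(P,Q)^(3*6-2*2).
Inverting 14 mod 17: 11. Thus e_{17}(P,Q) = e(P',Q')^{11}.
Miller loop for e_{17} over F_{264674997705563^2}: bits of 17 = 10001; 4 double steps + 1 add steps, l/v at each.
So e_{17}(P',Q') = 57280116649366 + 102371785663470*t.
Hence e(P,Q) = 15541758294104 + 137956933172355*t in F_{264674997705563^2}^*.

15541758294104 + 137956933172355*t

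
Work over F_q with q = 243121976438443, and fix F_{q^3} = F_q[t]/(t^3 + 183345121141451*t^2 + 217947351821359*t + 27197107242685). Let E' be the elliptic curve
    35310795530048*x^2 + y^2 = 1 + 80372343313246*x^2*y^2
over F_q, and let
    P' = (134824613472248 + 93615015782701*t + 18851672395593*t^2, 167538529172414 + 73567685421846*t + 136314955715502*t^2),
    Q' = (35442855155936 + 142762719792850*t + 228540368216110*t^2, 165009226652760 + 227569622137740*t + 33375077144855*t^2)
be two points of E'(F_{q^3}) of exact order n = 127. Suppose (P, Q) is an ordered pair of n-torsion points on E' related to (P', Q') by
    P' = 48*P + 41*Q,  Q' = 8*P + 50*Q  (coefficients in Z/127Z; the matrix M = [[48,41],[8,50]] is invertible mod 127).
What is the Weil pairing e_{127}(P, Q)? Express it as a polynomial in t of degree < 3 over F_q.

232981251947044 + 110268529631320*t + 105008713910611*t^2

The 127-Weil pairing on E[127] over F_{243121976438443} is alternating-bilinear: e_{127}(P',Q') = e_{127}(P,Q)^det(M).
det M = 48*50 - 41*8 = 2072 = 40 (mod 127); 40^{-1} = 54 (mod 127).
Edwards a_E,d_E -> Montgomery A=35306957515713,B=195689487187333 -> Weierstrass 108680596368063,201903323156436 via alpha=19280523140549,beta=110295601273422.
n = 127 = (1111111)_2 (7 bits, wt 7); accumulate f_{127,P'}(Q'+S)/f_{127,P'}(S) along the 6-step ladder.
f_P(D_Q)/f_Q(D_P) = 226691261191241 + 30518587434564*t + 131904861450606*t^2.
Raise to 54: e(P,Q) = 232981251947044 + 110268529631320*t + 105008713910611*t^2 in mu_{127}.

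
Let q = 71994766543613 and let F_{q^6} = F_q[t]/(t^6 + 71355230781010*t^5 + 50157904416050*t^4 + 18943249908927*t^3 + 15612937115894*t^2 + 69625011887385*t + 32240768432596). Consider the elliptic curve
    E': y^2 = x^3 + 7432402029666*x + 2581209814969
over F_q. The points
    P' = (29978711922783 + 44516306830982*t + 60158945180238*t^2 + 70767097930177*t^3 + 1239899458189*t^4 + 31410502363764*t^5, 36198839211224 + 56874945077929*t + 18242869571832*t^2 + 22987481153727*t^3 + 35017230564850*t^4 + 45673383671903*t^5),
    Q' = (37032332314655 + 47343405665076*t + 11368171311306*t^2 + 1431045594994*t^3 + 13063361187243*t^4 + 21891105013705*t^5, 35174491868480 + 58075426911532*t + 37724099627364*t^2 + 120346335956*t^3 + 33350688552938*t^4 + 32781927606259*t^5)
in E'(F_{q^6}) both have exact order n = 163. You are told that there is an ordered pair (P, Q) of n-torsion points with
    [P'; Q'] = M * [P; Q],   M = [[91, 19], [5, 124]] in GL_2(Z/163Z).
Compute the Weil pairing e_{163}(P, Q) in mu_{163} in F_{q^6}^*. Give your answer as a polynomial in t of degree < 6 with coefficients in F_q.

Under M = [[91,19],[5,124]] in GL_2(Z/163), e_{163}(P',Q') = e_{163}(P,Q)^(91*124-19*5 mod 163).
Inverting 105 mod 163: 59. Thus e_{163}(P,Q) = e(P',Q')^{59}.
Miller loop for e_{163} over F_{71994766543613^6}: bits of 163 = 10100011; 7 double steps + 3 add steps, l/v at each.
Result: e(P',Q') = 65147430942994 + 60462479819652*t + 64175729284417*t^2 + 55519884168361*t^3 + 19857867507278*t^4 + 8999350415512*t^5.
e_{163}(P,Q) = (65147430942994 + 60462479819652*t + 64175729284417*t^2 + 55519884168361*t^3 + 19857867507278*t^4 + 8999350415512*t^5)^{59} = 21909975512397 + 18700555234495*t + 39206362726406*t^2 + 58484349255779*t^3 + 6201503549813*t^4 + 37828328801200*t^5.

21909975512397 + 18700555234495*t + 39206362726406*t^2 + 58484349255779*t^3 + 6201503549813*t^4 + 37828328801200*t^5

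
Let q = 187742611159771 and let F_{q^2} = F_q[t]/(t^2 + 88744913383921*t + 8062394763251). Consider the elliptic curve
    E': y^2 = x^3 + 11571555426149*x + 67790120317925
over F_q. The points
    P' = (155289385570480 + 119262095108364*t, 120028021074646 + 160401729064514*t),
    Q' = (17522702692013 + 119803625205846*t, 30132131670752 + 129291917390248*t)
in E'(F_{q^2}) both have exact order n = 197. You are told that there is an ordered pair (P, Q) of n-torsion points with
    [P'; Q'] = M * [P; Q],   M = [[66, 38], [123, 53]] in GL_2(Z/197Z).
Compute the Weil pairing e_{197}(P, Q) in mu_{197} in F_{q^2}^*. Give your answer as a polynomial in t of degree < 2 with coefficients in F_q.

Since e_{197}(P,P)=e_{197}(Q,Q)=1 and e_{197}(Q,P)=e_{197}(P,Q)^{-1}, expanding e_{197}(66*P + 38*Q,123*P + 53*Q) leaves e(P,Q)^det(M).
So e_{197}(P,Q) = e_{197}(P',Q')^{33}, since 6*33 = 1 mod 197.
8-bit Miller (11000101) on E'/F_{187742611159771} with a'=11571555426149, b'=67790120317925: accumulate tangent/chord ratios at Q'+S and P'+S'.
e_{197}(P',Q') = 144189693774483 + 106231562019371*t.
Hence e(P,Q) = 116453877328814 + 24851246200469*t in F_{187742611159771^2}^*.

116453877328814 + 24851246200469*t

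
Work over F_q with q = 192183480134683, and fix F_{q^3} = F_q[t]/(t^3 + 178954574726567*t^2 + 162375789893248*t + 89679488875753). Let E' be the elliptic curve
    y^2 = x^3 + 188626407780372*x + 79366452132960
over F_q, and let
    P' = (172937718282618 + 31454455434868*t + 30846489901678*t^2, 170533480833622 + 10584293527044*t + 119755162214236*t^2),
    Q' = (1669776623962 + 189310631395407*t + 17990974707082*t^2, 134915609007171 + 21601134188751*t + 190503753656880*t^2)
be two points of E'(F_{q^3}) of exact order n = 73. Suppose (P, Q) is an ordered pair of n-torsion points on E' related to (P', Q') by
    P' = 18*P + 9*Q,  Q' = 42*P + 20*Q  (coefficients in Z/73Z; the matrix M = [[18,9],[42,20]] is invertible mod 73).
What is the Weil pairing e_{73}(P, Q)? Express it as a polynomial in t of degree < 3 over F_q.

90675980446727 + 7896241291972*t + 54531612132339*t^2

e_{73}(aP+bQ,cP+dQ) = e_{73}(P,Q)^(ad-bc); with (a,b,c,d)=(18,9,42,20) this gives the det-73 law.
So e_{73}(P,Q) = e_{73}(P',Q')^{4}, since 55*4 = 1 mod 73.
Miller loop for e_{73} over F_{192183480134683^3}: bits of 73 = 1001001; 6 double steps + 2 add steps, l/v at each.
Miller gives e_{73}(P',Q') = 83119808213145 + 66566593367571*t + 143254392392549*t^2 in F_{192183480134683^3}.
Hence e(P,Q) = 90675980446727 + 7896241291972*t + 54531612132339*t^2 in F_{192183480134683^3}^*.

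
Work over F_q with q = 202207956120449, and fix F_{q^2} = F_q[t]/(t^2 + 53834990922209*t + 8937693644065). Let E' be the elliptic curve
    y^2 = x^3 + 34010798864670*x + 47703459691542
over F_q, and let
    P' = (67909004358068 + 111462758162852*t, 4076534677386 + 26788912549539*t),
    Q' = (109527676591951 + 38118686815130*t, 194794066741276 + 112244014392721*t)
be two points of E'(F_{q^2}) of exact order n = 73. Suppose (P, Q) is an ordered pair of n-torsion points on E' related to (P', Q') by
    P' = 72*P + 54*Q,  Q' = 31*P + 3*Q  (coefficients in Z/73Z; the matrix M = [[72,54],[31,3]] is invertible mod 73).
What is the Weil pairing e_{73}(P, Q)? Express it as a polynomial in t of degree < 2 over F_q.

e_{73} is bilinear + alternating on E[73], so e_{73}(72*P + 54*Q, 31*P + 3*Q) = e_{73}(P,Q)^(72*3-54*31).
det M = 72*3 - 54*31 = -1458 = 2 (mod 73); 2^{-1} = 37 (mod 73).
Double-and-add over 1001001: 7-1 doublings, 3-1 additions; each step l_{T,T}/v_{2T} or l_{T,P'}/v at Q'+S for random S.
Result: e(P',Q') = 146588266490219 + 169203539883350*t.
e_{73}(P,Q) = (146588266490219 + 169203539883350*t)^{37} = 108110337518057 + 2453640921927*t.

108110337518057 + 2453640921927*t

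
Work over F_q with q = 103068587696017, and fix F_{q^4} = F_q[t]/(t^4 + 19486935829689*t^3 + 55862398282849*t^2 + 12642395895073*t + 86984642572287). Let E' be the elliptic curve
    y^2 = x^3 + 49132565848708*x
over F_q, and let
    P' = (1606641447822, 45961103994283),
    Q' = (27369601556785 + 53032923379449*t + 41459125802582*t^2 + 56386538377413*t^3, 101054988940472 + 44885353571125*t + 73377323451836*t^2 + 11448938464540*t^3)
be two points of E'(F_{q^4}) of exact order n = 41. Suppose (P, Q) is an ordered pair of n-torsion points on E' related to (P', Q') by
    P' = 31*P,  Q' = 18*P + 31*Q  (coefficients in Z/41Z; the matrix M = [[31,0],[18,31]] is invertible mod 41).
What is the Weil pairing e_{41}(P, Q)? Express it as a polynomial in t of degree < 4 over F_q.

e_{41} is bilinear + alternating on E[41], so e_{41}(31*P, 18*P + 31*Q) = e_{41}(P,Q)^(31*31-0*18).
det M = 31*31 - 0*18 = 961 = 18 (mod 41); 18^{-1} = 16 (mod 41).
Run Miller on y^2=x^3+49132565848708*x over F_{103068587696017}: ladder 101001 (6 bits); e = f_P(D_Q)/f_Q(D_P).
Miller gives e_{41}(P',Q') = 51507567184270 + 43395503064705*t + 26906831422583*t^2 + 62095716680899*t^3 in F_{103068587696017^4}.
Raise to 16: e(P,Q) = 21695468136777 + 53510753744948*t + 28963086193493*t^2 + 74072834080161*t^3 in mu_{41}.

21695468136777 + 53510753744948*t + 28963086193493*t^2 + 74072834080161*t^3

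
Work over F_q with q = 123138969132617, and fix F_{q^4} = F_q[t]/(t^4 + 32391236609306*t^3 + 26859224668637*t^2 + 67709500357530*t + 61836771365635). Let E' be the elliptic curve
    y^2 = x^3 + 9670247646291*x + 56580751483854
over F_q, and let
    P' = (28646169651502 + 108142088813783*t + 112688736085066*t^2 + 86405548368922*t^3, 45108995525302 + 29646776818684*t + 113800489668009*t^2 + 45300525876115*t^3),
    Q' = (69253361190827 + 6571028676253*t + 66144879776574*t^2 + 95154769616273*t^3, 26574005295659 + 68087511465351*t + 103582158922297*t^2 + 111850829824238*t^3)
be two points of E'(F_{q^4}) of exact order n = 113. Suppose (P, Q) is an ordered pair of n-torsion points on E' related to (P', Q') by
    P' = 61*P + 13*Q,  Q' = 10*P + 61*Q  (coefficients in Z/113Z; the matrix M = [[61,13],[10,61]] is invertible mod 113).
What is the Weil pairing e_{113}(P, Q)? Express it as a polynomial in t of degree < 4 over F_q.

40075991816228 + 89231998520696*t + 32964780645878*t^2 + 82867705456460*t^3

Under M = [[61,13],[10,61]] in GL_2(Z/113), e_{113}(P',Q') = e_{113}(P,Q)^(61*61-13*10 mod 113).
det M = 61*61 - 13*10 = 3591 = 88 (mod 113); 88^{-1} = 9 (mod 113).
Miller loop for e_{113} over F_{123138969132617^4}: bits of 113 = 1110001; 6 double steps + 3 add steps, l/v at each.
The quotient is 98487504845949 + 55579098995350*t + 5377741657153*t^2 + 113065239792087*t^3.
(98487504845949 + 55579098995350*t + 5377741657153*t^2 + 113065239792087*t^3)^{9} mod (123138969132617,f) = 40075991816228 + 89231998520696*t + 32964780645878*t^2 + 82867705456460*t^3.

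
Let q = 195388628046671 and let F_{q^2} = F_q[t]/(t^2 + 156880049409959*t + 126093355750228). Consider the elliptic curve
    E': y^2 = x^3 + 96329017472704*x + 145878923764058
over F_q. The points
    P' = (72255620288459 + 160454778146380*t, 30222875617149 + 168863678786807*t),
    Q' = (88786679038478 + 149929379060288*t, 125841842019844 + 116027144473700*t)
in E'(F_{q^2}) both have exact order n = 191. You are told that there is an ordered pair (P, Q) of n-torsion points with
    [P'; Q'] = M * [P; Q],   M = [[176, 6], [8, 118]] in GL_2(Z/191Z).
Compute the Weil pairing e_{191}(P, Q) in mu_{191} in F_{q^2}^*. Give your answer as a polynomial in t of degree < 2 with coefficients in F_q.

e_{191}(aP+bQ,cP+dQ) = e_{191}(P,Q)^(ad-bc); with (a,b,c,d)=(176,6,8,118) this gives the det-191 law.
det M = 176*118 - 6*8 = 20720 = 92 (mod 191); 92^{-1} = 27 (mod 191).
Build f_{191,P'} and f_{191,Q'} via the 8-bit ladder of 191=10111111_2; evaluate at shifted divisors; quotient in F_{195388628046671^2}.
So e_{191}(P',Q') = 192667518154869 + 169303890395414*t.
(192667518154869 + 169303890395414*t)^{27} mod (195388628046671,f) = 107211374678022 + 135357207079489*t.

107211374678022 + 135357207079489*t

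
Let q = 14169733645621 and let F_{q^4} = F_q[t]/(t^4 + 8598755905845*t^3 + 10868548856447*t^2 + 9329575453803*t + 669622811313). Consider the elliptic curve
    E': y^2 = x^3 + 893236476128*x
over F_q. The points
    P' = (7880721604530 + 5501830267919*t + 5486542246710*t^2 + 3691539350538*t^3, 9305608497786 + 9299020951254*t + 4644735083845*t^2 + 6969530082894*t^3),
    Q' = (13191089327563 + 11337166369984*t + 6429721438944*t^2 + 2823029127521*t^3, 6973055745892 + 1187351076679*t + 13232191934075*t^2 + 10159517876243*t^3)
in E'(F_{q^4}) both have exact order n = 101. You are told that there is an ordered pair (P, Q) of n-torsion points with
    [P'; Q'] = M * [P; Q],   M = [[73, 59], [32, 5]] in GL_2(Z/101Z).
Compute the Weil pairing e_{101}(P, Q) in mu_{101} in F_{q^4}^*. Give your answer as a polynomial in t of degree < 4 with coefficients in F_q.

1586226442812 + 7915289184293*t + 6358703395693*t^2 + 13514711538294*t^3

e_{101}(aP+bQ,cP+dQ) = e_{101}(P,Q)^(ad-bc); with (a,b,c,d)=(73,59,32,5) this gives the det-101 law.
Inverting 93 mod 101: 63. Thus e_{101}(P,Q) = e(P',Q')^{63}.
Double-and-add over 1100101: 7-1 doublings, 4-1 additions; each step l_{T,T}/v_{2T} or l_{T,P'}/v at Q'+S for random S.
So e_{101}(P',Q') = 8350476221160 + 10358129766725*t + 9553195126293*t^2 + 13119787074033*t^3.
Finally e_{101}(P,Q) = 1586226442812 + 7915289184293*t + 6358703395693*t^2 + 13514711538294*t^3.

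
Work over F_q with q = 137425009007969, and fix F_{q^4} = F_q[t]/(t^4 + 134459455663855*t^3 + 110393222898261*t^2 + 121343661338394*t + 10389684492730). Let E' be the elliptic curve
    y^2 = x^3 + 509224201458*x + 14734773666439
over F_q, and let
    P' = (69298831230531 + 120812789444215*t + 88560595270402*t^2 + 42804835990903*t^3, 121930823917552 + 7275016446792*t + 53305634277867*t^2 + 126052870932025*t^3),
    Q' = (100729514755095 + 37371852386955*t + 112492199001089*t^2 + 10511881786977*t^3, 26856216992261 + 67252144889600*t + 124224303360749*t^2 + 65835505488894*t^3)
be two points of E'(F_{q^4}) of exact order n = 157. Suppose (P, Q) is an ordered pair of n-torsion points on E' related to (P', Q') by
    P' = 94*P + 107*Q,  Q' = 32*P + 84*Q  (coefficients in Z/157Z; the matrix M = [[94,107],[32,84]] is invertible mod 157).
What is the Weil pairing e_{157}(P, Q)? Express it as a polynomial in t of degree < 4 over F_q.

84895062450999 + 39400455751005*t + 104991639089706*t^2 + 47607413729988*t^3

Alternating bilinearity on E[157] (values in mu_{157} in F_{137425009007969^4}) gives e(P',Q') = e(P,Q)^det(M).
Hence e(P,Q) = e(P',Q')^{31} where 31 = 76^{-1} mod 157.
Run Miller on y^2=x^3+509224201458*x+14734773666439 over F_{137425009007969}: ladder 10011101 (8 bits); e = f_P(D_Q)/f_Q(D_P).
So e_{157}(P',Q') = 126904367100375 + 20778025300767*t + 112507473410993*t^2 + 16900302809745*t^3.
e_{157}(P,Q) = (126904367100375 + 20778025300767*t + 112507473410993*t^2 + 16900302809745*t^3)^{31} = 84895062450999 + 39400455751005*t + 104991639089706*t^2 + 47607413729988*t^3.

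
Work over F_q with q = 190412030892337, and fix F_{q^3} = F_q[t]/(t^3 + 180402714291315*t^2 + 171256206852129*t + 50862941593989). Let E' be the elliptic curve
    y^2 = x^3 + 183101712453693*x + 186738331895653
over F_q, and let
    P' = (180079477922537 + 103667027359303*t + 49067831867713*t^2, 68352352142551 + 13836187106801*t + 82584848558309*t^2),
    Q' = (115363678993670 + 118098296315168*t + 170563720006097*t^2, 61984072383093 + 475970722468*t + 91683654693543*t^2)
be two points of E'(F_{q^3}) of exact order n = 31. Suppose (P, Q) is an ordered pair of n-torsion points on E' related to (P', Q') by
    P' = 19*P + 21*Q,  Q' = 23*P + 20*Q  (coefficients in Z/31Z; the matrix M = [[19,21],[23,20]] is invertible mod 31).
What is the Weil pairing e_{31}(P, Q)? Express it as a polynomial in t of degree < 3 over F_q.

The 31-Weil pairing on E[31] over F_{190412030892337} is alternating-bilinear: e_{31}(P',Q') = e_{31}(P,Q)^det(M).
det M = 19*20 - 21*23 = -103 = 21 (mod 31); 21^{-1} = 3 (mod 31).
5-bit Miller (11111) on E'/F_{190412030892337} with a'=183101712453693, b'=186738331895653: accumulate tangent/chord ratios at Q'+S and P'+S'.
Miller gives e_{31}(P',Q') = 87693732321399 + 165087620302351*t + 153982619676720*t^2 in F_{190412030892337^3}.
Raise to 3: e(P,Q) = 76935723821591 + 185221497222740*t + 49818836090363*t^2 in mu_{31}.

76935723821591 + 185221497222740*t + 49818836090363*t^2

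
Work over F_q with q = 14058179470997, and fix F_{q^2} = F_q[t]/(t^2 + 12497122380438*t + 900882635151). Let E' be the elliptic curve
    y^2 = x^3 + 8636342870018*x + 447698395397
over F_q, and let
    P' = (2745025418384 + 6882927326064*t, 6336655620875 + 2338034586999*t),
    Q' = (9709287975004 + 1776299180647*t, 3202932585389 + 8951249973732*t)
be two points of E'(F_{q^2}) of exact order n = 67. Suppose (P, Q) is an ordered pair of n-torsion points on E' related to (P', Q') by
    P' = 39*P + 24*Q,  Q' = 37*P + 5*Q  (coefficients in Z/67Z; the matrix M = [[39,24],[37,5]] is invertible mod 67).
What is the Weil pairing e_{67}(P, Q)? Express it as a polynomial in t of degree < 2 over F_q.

5918512925206 + 10231452292144*t

The 67-Weil pairing on E[67] over F_{14058179470997} is alternating-bilinear: e_{67}(P',Q') = e_{67}(P,Q)^det(M).
Hence e(P,Q) = e(P',Q')^{32} where 32 = 44^{-1} mod 67.
n = 67 = (1000011)_2 (7 bits, wt 3); accumulate f_{67,P'}(Q'+S)/f_{67,P'}(S) along the 6-step ladder.
Miller gives e_{67}(P',Q') = 2696468309965 + 66461752275*t in F_{14058179470997^2}.
e_{67}(P,Q) = (2696468309965 + 66461752275*t)^{32} = 5918512925206 + 10231452292144*t.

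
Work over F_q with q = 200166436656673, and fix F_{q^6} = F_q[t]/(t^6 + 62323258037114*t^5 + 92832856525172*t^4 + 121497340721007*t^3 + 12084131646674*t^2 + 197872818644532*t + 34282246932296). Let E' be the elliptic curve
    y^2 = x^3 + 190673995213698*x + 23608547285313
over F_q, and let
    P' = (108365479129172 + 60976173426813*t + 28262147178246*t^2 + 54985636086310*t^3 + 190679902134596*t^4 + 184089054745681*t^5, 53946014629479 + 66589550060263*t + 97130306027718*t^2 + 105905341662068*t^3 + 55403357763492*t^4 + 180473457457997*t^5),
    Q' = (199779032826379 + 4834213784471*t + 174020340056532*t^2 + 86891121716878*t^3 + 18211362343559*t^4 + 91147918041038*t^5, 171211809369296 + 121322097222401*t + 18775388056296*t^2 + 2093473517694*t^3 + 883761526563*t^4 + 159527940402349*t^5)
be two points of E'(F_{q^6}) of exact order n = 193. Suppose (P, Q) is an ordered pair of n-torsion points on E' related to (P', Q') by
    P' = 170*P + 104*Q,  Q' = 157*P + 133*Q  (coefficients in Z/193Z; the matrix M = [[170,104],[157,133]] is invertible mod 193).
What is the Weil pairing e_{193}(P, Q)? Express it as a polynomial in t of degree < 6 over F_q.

55669507396405 + 194359867343084*t + 94836526884361*t^2 + 140084084202033*t^3 + 32818181787697*t^4 + 85560166156422*t^5

The 193-Weil pairing on E[193] over F_{200166436656673} is alternating-bilinear: e_{193}(P',Q') = e_{193}(P,Q)^det(M).
170*133 - 104*157 = 6282; reduced mod 193: det = 106, inverse 122.
Double-and-add over 11000001: 8-1 doublings, 3-1 additions; each step l_{T,T}/v_{2T} or l_{T,P'}/v at Q'+S for random S.
e_{193}(P',Q') = 129391778659679 + 22858362437372*t + 26500204409335*t^2 + 138473023831880*t^3 + 162844954987369*t^4 + 41250595684967*t^5.
Thus e_{193}(P,Q) = 55669507396405 + 194359867343084*t + 94836526884361*t^2 + 140084084202033*t^3 + 32818181787697*t^4 + 85560166156422*t^5.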